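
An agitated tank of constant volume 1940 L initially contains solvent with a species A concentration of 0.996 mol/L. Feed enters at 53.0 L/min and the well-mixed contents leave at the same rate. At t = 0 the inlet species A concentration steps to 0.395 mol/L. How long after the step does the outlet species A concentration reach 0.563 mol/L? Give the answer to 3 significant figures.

46.7 min

Accumulation = in − out for the solute gives V dC/dt = Q(C_in − C), so τ = V/Q = 36.604 min.
C(t) = C_in + (C₀ − C_in) e^(−t/τ). Set C = 0.563 and solve for t:
e^(−t/τ) = (C − C_in)/(C₀ − C_in) = (0.563 − 0.395)/(0.996 − 0.395) = 0.27953
t = −τ ln(…) = 36.604 × 1.2746 = 46.656 min.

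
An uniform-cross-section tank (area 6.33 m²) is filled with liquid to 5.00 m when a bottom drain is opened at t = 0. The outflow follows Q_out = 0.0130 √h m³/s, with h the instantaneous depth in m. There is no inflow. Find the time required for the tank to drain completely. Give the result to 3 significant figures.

A dh/dt = −Q_out = −0.0130 √h.
Separate and integrate: 2(√h − √h₀) = −(0.0130/A) t.
Tank is empty when √h = 0: t_empty = 2A√h₀/0.0130.
t_empty = 2·6.33·√5.00/0.0130 = 12.660·2.2361/0.0130 = 2177.6 s.

2180 s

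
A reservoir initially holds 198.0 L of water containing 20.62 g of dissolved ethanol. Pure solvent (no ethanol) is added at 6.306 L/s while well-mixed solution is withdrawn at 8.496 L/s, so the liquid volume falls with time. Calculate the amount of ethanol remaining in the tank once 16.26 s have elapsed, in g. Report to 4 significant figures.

Total volume: dV/dt = Q_in − Q_out = -2.19000 L/s, so V(t) = 198.0 − 2.19000 t and V(16.26) = 162.391 L.
Solute balance: dm/dt = 0 − Q_out C = −Q_out m/V(t).
Separate: dm/m = −Q_out dt/V(t) ⇒ ln(m/m₀) = −(Q_out/(Q_in−Q_out)) ln(V/V₀).
m = m₀ (V₀/V)^(Q_out/(Q_in−Q_out)) = 20.62 × (198.0/162.391)^(-3.87945) = 9.55545 g.

9.555 g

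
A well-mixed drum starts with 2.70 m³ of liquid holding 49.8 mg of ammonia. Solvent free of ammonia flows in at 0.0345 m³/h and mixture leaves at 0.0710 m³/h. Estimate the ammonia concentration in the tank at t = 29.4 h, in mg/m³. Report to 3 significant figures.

Total volume: dV/dt = Q_in − Q_out = -0.036500 m³/h, so V(t) = 2.70 − 0.036500 t and V(29.4) = 1.6269 m³.
Solute balance: dm/dt = 0 − Q_out C = −Q_out m/V(t).
Separate: dm/m = −Q_out dt/V(t) ⇒ ln(m/m₀) = −(Q_out/(Q_in−Q_out)) ln(V/V₀).
m = m₀ (V₀/V)^(Q_out/(Q_in−Q_out)) = 49.8 × (2.70/1.6269)^(-1.9452) = 18.590 mg.
C = m/V = 18.590/1.6269 = 11.427 mg/m³.

11.4 mg/m³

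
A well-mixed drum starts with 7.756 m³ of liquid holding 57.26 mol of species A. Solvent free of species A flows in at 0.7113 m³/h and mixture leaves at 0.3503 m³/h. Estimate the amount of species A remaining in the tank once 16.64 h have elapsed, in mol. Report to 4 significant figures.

32.82 mol

Let m(t) be the amount of species A. Volume: V(t) = V₀ + (Q_in − Q_out) t = 7.756 + 0.361000 t; V(16.64) = 13.7630 m³.
No species A enters, so dm/dt = −Q_out · (m/V).
Separate: dm/m = −Q_out dt/V(t) ⇒ ln(m/m₀) = −(Q_out/(Q_in−Q_out)) ln(V/V₀).
m = m₀ (V₀/V)^(Q_out/(Q_in−Q_out)) = 57.26 × (7.756/13.7630)^(0.970360) = 32.8214 mol.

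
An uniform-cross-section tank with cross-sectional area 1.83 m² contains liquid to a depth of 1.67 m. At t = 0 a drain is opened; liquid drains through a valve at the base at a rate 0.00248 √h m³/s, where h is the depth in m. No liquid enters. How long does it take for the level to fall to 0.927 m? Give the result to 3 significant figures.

486 s

Mass balance (ρ constant): A dh/dt = −0.00248 √h.
This is separable: 2 d(√h)/dt = −0.00248/A, so √h = √h₀ − (0.00248/(2A)) t.
t = 2A(√h₀ − √h)/0.00248 = 2·1.83·(√1.67 − √0.927)/0.00248
  = 3.6600 × (1.2923 − 0.96281) / 0.00248 = 486.24 s.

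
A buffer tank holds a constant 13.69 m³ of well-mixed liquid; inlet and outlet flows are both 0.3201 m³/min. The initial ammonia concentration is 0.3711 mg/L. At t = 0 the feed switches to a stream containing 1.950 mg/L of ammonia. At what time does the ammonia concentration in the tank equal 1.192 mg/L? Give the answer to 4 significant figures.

31.38 min

Species balance: V dC/dt = Q(C_in − C) ⇒ τ = V/Q = 42.7679 min.
C(t) = C_in + (C₀ − C_in) e^(−t/τ). Set C = 1.192 and solve for t:
e^(−t/τ) = (C − C_in)/(C₀ − C_in) = (1.192 − 1.950)/(0.3711 − 1.950) = 0.480081
t = −τ ln(…) = 42.7679 × 0.733800 = 31.3831 min.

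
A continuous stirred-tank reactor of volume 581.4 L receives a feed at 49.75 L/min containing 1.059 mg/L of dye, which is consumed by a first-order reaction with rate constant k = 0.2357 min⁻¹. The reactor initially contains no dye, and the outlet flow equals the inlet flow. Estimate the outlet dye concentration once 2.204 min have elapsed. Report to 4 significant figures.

0.1431 mg/L

Species balance: V dC/dt = Q C_in − Q C − k V C.
This is linear with rate a = Q/V + k = 0.321269 min⁻¹.
C_ss = Q C_in/(Q + kV) = 0.282062 mg/L; C(t) = C_ss + (C₀ − C_ss) e^(−a t).
C(2.204) = 0.282062 + (-0.282062)·e^(−0.321269·2.204) = 0.282062 + (-0.282062)·0.492590 = 0.143121 mg/L.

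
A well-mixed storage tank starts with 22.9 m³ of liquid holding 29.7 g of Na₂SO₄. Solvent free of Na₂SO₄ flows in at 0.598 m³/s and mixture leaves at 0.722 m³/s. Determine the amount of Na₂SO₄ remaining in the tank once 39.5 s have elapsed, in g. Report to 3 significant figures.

7.31 g

Total volume: dV/dt = Q_in − Q_out = -0.12400 m³/s, so V(t) = 22.9 − 0.12400 t and V(39.5) = 18.002 m³.
Species balance (pure solvent in): dm/dt = −Q_out · m/V(t).
Separate: dm/m = −Q_out dt/V(t) ⇒ ln(m/m₀) = −(Q_out/(Q_in−Q_out)) ln(V/V₀).
m = m₀ (V₀/V)^(Q_out/(Q_in−Q_out)) = 29.7 × (22.9/18.002)^(-5.8226) = 7.3149 g.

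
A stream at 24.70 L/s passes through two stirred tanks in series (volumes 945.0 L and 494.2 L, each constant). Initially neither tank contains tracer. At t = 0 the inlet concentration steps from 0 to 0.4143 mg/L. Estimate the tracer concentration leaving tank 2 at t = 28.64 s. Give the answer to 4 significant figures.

Species balance on tank i: dCᵢ/dt = (Cᵢ₋₁ − Cᵢ)/τᵢ with τᵢ = Vᵢ/Q.
τ₁ = 945.0/24.70 = 38.2591 s; τ₂ = 494.2/24.70 = 20.0081 s.
Tank 1: C₁ = C_in(1 − e^(−t/τ₁)). Tank 2 (τ₁ ≠ τ₂): C₂ = C_in[1 − (τ₁ e^(−t/τ₁) − τ₂ e^(−t/τ₂))/(τ₁ − τ₂)].
At t = 28.64: e^(−t/τ₁) = 0.473038, e^(−t/τ₂) = 0.238969.
C₂ = 0.4143·[1 − (38.2591·0.473038 − 20.0081·0.238969)/(18.2510)] = 0.4143·0.270359 = 0.112010 mg/L.

0.1120 mg/L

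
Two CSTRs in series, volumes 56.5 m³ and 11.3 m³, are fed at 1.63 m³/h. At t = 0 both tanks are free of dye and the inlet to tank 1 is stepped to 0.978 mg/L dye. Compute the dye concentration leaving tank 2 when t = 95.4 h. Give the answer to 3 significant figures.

0.900 mg/L

Each tank obeys Vᵢ dCᵢ/dt = Q(Cᵢ₋₁ − Cᵢ), so τᵢ = Vᵢ/Q.
τ₁ = 56.5/1.63 = 34.663 h; τ₂ = 11.3/1.63 = 6.9325 h.
Tank 1: C₁ = C_in(1 − e^(−t/τ₁)). Tank 2 (τ₁ ≠ τ₂): C₂ = C_in[1 − (τ₁ e^(−t/τ₁) − τ₂ e^(−t/τ₂))/(τ₁ − τ₂)].
At t = 95.4: e^(−t/τ₁) = 0.063784, e^(−t/τ₂) = 1.0558e-06.
C₂ = 0.978·[1 − (34.663·0.063784 − 6.9325·1.0558e-06)/(27.730)] = 0.978·0.92027 = 0.90002 mg/L.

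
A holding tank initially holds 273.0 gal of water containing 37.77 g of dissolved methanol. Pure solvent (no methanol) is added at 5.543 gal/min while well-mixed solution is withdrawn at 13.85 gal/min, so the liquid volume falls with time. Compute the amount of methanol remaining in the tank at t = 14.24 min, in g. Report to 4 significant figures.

14.65 g

Total volume: dV/dt = Q_in − Q_out = -8.30700 gal/min, so V(t) = 273.0 − 8.30700 t and V(14.24) = 154.708 gal.
Species balance (pure solvent in): dm/dt = −Q_out · m/V(t).
dm/m = −Q_out dt/(V₀ − 8.30700 t); integrating gives ln(m/m₀) = −(Q_out/(Q_in−Q_out)) ln(V/V₀).
m = m₀ (V₀/V)^(Q_out/(Q_in−Q_out)) = 37.77 × (273.0/154.708)^(-1.66727) = 14.6527 g.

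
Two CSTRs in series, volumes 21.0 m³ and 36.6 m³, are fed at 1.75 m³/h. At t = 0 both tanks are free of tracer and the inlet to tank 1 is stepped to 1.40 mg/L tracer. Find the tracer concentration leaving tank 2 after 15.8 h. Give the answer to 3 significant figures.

0.362 mg/L

Species balance on tank i: dCᵢ/dt = (Cᵢ₋₁ − Cᵢ)/τᵢ with τᵢ = Vᵢ/Q.
τ₁ = 21.0/1.75 = 12.000 h; τ₂ = 36.6/1.75 = 20.914 h.
Tank 1: C₁ = C_in(1 − e^(−t/τ₁)). Tank 2 (τ₁ ≠ τ₂): C₂ = C_in[1 − (τ₁ e^(−t/τ₁) − τ₂ e^(−t/τ₂))/(τ₁ − τ₂)].
At t = 15.8: e^(−t/τ₁) = 0.26803, e^(−t/τ₂) = 0.46979.
C₂ = 1.40·[1 − (12.000·0.26803 − 20.914·0.46979)/(-8.9143)] = 1.40·0.25860 = 0.36204 mg/L.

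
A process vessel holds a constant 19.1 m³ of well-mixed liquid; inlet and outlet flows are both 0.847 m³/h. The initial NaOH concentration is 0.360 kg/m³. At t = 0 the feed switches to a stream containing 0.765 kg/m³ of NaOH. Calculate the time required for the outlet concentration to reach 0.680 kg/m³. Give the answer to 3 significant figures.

35.2 h

Species balance: V dC/dt = Q(C_in − C) ⇒ τ = V/Q = 22.550 h.
C(t) = C_in + (C₀ − C_in) e^(−t/τ). Set C = 0.680 and solve for t:
e^(−t/τ) = (C − C_in)/(C₀ − C_in) = (0.680 − 0.765)/(0.360 − 0.765) = 0.20988
t = −τ ln(…) = 22.550 × 1.5612 = 35.206 h.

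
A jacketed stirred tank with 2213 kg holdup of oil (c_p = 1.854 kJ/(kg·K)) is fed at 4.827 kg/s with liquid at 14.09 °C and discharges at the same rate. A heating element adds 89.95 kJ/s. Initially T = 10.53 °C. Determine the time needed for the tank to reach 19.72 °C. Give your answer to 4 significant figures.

M c_p dT/dt = ṁ c_p (T_in − T) + Q̇.
τ = M/ṁ = 458.463 s; T_ss = T_in + Q̇/(ṁ c_p) = 24.1411 °C.
T(t) = T_ss + (T₀ − T_ss) e^(−t/τ). Set T = 19.72:
e^(−t/τ) = (19.72 − 24.1411)/(10.53 − 24.1411) = 0.324816
t = −458.463 · ln(0.324816) = 515.539 s.

515.5 s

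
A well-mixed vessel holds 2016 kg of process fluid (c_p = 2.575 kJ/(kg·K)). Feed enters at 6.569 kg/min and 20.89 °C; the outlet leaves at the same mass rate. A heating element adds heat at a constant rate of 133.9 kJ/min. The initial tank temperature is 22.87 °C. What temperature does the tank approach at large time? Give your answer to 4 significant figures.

28.81 °C

M c_p dT/dt = ṁ c_p (T_in − T) + Q̇.
At steady state dT/dt = 0 ⇒ T_ss = T_in + Q̇/(ṁ c_p) = 20.89 + 133.9/(6.569·2.575) = 28.8060 °C.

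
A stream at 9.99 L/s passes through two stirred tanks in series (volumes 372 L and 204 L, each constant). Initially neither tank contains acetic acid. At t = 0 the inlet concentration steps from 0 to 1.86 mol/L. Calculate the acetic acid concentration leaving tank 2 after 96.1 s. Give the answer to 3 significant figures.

Species balance on tank i: dCᵢ/dt = (Cᵢ₋₁ − Cᵢ)/τᵢ with τᵢ = Vᵢ/Q.
τ₁ = 372/9.99 = 37.237 s; τ₂ = 204/9.99 = 20.420 s.
Solving the cascade with C₁(0)=C₂(0)=0 gives C₂(t) = C_in[1 − (τ₁ e^(−t/τ₁) − τ₂ e^(−t/τ₂))/(τ₁ − τ₂)].
At t = 96.1: e^(−t/τ₁) = 0.075717, e^(−t/τ₂) = 0.0090402.
C₂ = 1.86·[1 − (37.237·0.075717 − 20.420·0.0090402)/(16.817)] = 1.86·0.84332 = 1.5686 mol/L.

1.57 mol/L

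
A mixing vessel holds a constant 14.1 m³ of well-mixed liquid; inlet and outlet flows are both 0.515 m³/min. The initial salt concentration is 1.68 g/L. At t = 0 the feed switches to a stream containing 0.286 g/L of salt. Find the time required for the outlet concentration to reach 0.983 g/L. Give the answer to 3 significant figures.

Species balance: V dC/dt = Q(C_in − C) ⇒ τ = V/Q = 27.379 min.
C(t) = C_in + (C₀ − C_in) e^(−t/τ). Set C = 0.983 and solve for t:
e^(−t/τ) = (C − C_in)/(C₀ − C_in) = (0.983 − 0.286)/(1.68 − 0.286) = 0.50000
t = −τ ln(…) = 27.379 × 0.69315 = 18.977 min.

19.0 min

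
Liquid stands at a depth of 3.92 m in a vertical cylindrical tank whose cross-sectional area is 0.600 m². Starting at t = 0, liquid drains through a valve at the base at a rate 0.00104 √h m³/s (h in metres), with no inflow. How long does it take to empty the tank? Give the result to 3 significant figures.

Accumulation of liquid (constant cross-section A): A dh/dt = −0.00104 √h.
This is separable: 2 d(√h)/dt = −0.00104/A, so √h = √h₀ − (0.00104/(2A)) t.
Set h = 0: 2√h₀ = (0.00104/A) t_empty ⇒ t_empty = 2A√h₀/0.00104.
t_empty = 2·0.600·√3.92/0.00104 = 1.2000·1.9799/0.00104 = 2284.5 s.

2280 s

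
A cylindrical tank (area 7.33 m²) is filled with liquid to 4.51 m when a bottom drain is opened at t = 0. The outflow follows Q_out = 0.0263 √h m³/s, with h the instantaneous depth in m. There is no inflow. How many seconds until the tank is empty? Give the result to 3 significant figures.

With no inflow, A dh/dt = −0.0263 √h.
This is separable: 2 d(√h)/dt = −0.0263/A, so √h = √h₀ − (0.0263/(2A)) t.
Tank is empty when √h = 0: t_empty = 2A√h₀/0.0263.
t_empty = 2·7.33·√4.51/0.0263 = 14.660·2.1237/0.0263 = 1183.8 s.

1180 s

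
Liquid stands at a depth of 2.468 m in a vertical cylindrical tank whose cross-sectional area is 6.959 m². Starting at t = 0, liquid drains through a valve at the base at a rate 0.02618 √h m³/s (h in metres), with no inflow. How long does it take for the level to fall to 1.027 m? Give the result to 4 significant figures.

296.4 s

A dh/dt = −Q_out = −0.02618 √h.
∫ h^(−1/2) dh = −(0.02618/A) ∫ dt, giving 2√h = 2√h₀ − (0.02618/A) t.
t = 2A(√h₀ − √h)/0.02618 = 2·6.959·(√2.468 − √1.027)/0.02618
  = 13.9180 × (1.57099 − 1.01341) / 0.02618 = 296.423 s.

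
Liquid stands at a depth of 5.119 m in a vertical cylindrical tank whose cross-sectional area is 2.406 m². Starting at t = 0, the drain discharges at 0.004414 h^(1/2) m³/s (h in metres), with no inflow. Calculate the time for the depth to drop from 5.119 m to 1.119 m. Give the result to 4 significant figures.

1313 s

Volume balance on the tank: A dh/dt = −0.004414 √h.
Separate and integrate: 2(√h − √h₀) = −(0.004414/A) t.
t = 2A(√h₀ − √h)/0.004414 = 2·2.406·(√5.119 − √1.119)/0.004414
  = 4.81200 × (2.26252 − 1.05783) / 0.004414 = 1313.32 s.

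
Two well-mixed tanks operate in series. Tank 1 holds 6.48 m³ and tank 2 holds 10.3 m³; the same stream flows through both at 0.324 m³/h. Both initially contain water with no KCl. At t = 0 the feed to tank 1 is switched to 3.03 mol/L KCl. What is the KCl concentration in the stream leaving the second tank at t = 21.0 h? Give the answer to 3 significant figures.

0.608 mol/L

Species balance on tank i: dCᵢ/dt = (Cᵢ₋₁ − Cᵢ)/τᵢ with τᵢ = Vᵢ/Q.
τ₁ = 6.48/0.324 = 20.000 h; τ₂ = 10.3/0.324 = 31.790 h.
Tank 1: C₁ = C_in(1 − e^(−t/τ₁)). Tank 2 (τ₁ ≠ τ₂): C₂ = C_in[1 − (τ₁ e^(−t/τ₁) − τ₂ e^(−t/τ₂))/(τ₁ − τ₂)].
At t = 21.0: e^(−t/τ₁) = 0.34994, e^(−t/τ₂) = 0.51655.
C₂ = 3.03·[1 − (20.000·0.34994 − 31.790·0.51655)/(-11.790)] = 3.03·0.20082 = 0.60848 mol/L.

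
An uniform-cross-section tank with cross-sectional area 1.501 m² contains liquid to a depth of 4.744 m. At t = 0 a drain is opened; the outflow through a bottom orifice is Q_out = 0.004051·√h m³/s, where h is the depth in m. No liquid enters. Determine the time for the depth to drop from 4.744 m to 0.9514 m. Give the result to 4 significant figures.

891.2 s

Unsteady balance on liquid volume: A dh/dt = −0.004051 √h.
∫ h^(−1/2) dh = −(0.004051/A) ∫ dt, giving 2√h = 2√h₀ − (0.004051/A) t.
t = 2A(√h₀ − √h)/0.004051 = 2·1.501·(√4.744 − √0.9514)/0.004051
  = 3.00200 × (2.17807 − 0.975397) / 0.004051 = 891.244 s.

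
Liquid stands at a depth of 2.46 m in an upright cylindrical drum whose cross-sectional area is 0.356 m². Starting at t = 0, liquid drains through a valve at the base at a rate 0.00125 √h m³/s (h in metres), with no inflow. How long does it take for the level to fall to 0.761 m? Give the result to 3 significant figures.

Mass balance (ρ constant): A dh/dt = −0.00125 √h.
∫ h^(−1/2) dh = −(0.00125/A) ∫ dt, giving 2√h = 2√h₀ − (0.00125/A) t.
t = 2A(√h₀ − √h)/0.00125 = 2·0.356·(√2.46 − √0.761)/0.00125
  = 0.71200 × (1.5684 − 0.87235) / 0.00125 = 396.49 s.

396 s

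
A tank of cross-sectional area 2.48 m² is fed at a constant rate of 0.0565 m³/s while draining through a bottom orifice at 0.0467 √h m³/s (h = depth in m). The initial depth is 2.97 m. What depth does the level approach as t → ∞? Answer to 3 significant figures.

A dh/dt = Q_in − 0.0467 √h. Steady state requires inflow = outflow:
Q_in = 0.0467 √h_ss ⇒ √h_ss = 0.0565/0.0467 = 1.2099.
h_ss = 1.2099² = 1.4637 m. (Since h₀ = 2.97 m > h_ss, the level will fall toward this value.)

1.46 m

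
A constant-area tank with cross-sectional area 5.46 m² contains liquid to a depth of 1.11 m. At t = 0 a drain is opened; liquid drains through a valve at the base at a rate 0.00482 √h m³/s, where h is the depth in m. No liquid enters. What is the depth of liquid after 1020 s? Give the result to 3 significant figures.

0.364 m

With no inflow, A dh/dt = −0.00482 √h.
This is separable: 2 d(√h)/dt = −0.00482/A, so √h = √h₀ − (0.00482/(2A)) t.
√h = √1.11 − 0.00482·1020/(2·5.46) = 1.0536 − 0.45022 = 0.60335.
h = 0.60335² = 0.36403 m.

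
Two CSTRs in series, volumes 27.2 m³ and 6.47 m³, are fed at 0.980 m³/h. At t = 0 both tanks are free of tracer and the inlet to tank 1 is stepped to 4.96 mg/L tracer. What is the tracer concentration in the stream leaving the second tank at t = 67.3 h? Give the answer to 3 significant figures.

4.38 mg/L

Time constants: τᵢ = Vᵢ/Q for each well-mixed tank.
τ₁ = 27.2/0.980 = 27.755 h; τ₂ = 6.47/0.980 = 6.6020 h.
Solving the cascade with C₁(0)=C₂(0)=0 gives C₂(t) = C_in[1 − (τ₁ e^(−t/τ₁) − τ₂ e^(−t/τ₂))/(τ₁ − τ₂)].
At t = 67.3: e^(−t/τ₁) = 0.088498, e^(−t/τ₂) = 3.7401e-05.
C₂ = 4.96·[1 − (27.755·0.088498 − 6.6020·3.7401e-05)/(21.153)] = 4.96·0.88389 = 4.3841 mg/L.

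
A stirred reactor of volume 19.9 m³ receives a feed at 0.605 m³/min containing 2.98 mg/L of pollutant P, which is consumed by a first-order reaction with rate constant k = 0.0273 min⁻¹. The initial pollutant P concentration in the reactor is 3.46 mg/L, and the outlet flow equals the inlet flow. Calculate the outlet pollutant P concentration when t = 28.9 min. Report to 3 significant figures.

Species balance: V dC/dt = Q C_in − Q C − k V C.
This is linear with rate a = Q/V + k = 0.057702 min⁻¹.
C_ss = Q C_in/(Q + kV) = 1.5701 mg/L; C(t) = C_ss + (C₀ − C_ss) e^(−a t).
C(28.9) = 1.5701 + (1.8899)·e^(−0.057702·28.9) = 1.5701 + (1.8899)·0.18870 = 1.9267 mg/L.

1.93 mg/L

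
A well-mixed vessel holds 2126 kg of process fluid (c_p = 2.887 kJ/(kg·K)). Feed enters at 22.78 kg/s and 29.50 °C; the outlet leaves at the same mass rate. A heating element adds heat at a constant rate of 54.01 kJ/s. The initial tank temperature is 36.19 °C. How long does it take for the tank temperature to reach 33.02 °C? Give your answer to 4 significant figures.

72.50 s

Heat balance on the well-mixed liquid: M c_p dT/dt = ṁ c_p (T_in − T) + 54.01.
τ = M/ṁ = 93.3275 s; T_ss = T_in + Q̇/(ṁ c_p) = 30.3212 °C.
T(t) = T_ss + (T₀ − T_ss) e^(−t/τ). Set T = 33.02:
e^(−t/τ) = (33.02 − 30.3212)/(36.19 − 30.3212) = 0.459851
t = −93.3275 · ln(0.459851) = 72.5017 s.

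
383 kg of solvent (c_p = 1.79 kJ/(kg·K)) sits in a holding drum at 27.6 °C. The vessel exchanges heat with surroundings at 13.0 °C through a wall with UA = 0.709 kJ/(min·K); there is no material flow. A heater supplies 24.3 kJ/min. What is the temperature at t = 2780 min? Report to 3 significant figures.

Lumped-capacitance energy balance: M c_p dT/dt = UA(T_amb − T) + Q̇.
dT/dt = (T_ss − T)/τ with T_ss = T_amb + Q̇/UA = 13.0 + 24.3/0.709 = 47.274 °C, τ = M c_p/UA = 383·1.79/0.709 = 966.95 min.
T approaches T_ss exponentially: T(t) = T_ss + (T₀ − T_ss) e^(−t/τ).
T(2780) = 47.274 + (-19.674)·0.056416 = 46.164 °C.

46.2 °C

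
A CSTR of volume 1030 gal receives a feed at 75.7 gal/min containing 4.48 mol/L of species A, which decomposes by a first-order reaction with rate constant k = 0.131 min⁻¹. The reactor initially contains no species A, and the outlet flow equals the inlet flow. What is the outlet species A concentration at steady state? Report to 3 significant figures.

1.61 mol/L

Species balance: V dC/dt = Q C_in − Q C − k V C.
At steady state: 0 = Q C_in − (Q + kV) C_ss, so C_ss = Q C_in/(Q + kV).
C_ss = 75.7·4.48/(75.7 + 0.131·1030) = 339.14/210.63 = 1.6101 mol/L.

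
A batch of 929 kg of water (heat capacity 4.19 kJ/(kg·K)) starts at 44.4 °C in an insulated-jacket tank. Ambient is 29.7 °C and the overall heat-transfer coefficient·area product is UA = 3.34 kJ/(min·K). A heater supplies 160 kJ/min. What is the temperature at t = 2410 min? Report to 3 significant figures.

Heat balance on the well-mixed liquid: M c_p dT/dt = −UA(T − T_amb) + Q̇.
dT/dt = (T_ss − T)/τ with T_ss = T_amb + Q̇/UA = 29.7 + 160/3.34 = 77.604 °C, τ = M c_p/UA = 929·4.19/3.34 = 1165.4 min.
Integrating: T(t) = T_ss + (T₀ − T_ss) e^(−t/τ).
T(2410) = 77.604 + (-33.204)·0.12645 = 73.406 °C.

73.4 °C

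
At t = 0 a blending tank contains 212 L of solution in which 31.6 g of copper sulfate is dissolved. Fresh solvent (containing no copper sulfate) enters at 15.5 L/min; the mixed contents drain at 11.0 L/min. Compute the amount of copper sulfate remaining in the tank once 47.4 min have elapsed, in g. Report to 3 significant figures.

Let m(t) be the amount of copper sulfate. Volume: V(t) = V₀ + (Q_in − Q_out) t = 212 + 4.5000 t; V(47.4) = 425.30 L.
No copper sulfate enters, so dm/dt = −Q_out · (m/V).
Separate: dm/m = −Q_out dt/V(t) ⇒ ln(m/m₀) = −(Q_out/(Q_in−Q_out)) ln(V/V₀).
m = m₀ (V₀/V)^(Q_out/(Q_in−Q_out)) = 31.6 × (212/425.30)^(2.4444) = 5.7622 g.

5.76 g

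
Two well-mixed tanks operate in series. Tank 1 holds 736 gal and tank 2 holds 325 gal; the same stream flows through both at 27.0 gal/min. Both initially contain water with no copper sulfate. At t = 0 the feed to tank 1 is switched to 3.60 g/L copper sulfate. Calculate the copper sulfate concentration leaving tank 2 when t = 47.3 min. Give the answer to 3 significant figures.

Species balance on tank i: dCᵢ/dt = (Cᵢ₋₁ − Cᵢ)/τᵢ with τᵢ = Vᵢ/Q.
τ₁ = 736/27.0 = 27.259 min; τ₂ = 325/27.0 = 12.037 min.
Solving the cascade with C₁(0)=C₂(0)=0 gives C₂(t) = C_in[1 − (τ₁ e^(−t/τ₁) − τ₂ e^(−t/τ₂))/(τ₁ − τ₂)].
At t = 47.3: e^(−t/τ₁) = 0.17637, e^(−t/τ₂) = 0.019653.
C₂ = 3.60·[1 − (27.259·0.17637 − 12.037·0.019653)/(15.222)] = 3.60·0.69971 = 2.5190 g/L.

2.52 g/L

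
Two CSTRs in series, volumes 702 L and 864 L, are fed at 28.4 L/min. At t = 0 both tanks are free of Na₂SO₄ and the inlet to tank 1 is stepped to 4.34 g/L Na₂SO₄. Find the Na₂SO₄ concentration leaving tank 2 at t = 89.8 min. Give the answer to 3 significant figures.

3.63 g/L

Species balance on tank i: dCᵢ/dt = (Cᵢ₋₁ − Cᵢ)/τᵢ with τᵢ = Vᵢ/Q.
τ₁ = 702/28.4 = 24.718 min; τ₂ = 864/28.4 = 30.423 min.
Solving the cascade with C₁(0)=C₂(0)=0 gives C₂(t) = C_in[1 − (τ₁ e^(−t/τ₁) − τ₂ e^(−t/τ₂))/(τ₁ − τ₂)].
At t = 89.8: e^(−t/τ₁) = 0.026438, e^(−t/τ₂) = 0.052248.
C₂ = 4.34·[1 − (24.718·0.026438 − 30.423·0.052248)/(-5.7042)] = 4.34·0.83591 = 3.6279 g/L.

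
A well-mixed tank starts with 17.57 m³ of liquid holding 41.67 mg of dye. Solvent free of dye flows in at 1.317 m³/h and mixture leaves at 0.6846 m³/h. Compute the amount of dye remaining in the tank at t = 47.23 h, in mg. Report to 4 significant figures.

14.22 mg

Let m(t) be the amount of dye. Volume: V(t) = V₀ + (Q_in − Q_out) t = 17.57 + 0.632400 t; V(47.23) = 47.4383 m³.
Species balance (pure solvent in): dm/dt = −Q_out · m/V(t).
Separate: dm/m = −Q_out dt/V(t) ⇒ ln(m/m₀) = −(Q_out/(Q_in−Q_out)) ln(V/V₀).
m = m₀ (V₀/V)^(Q_out/(Q_in−Q_out)) = 41.67 × (17.57/47.4383)^(1.08254) = 14.2187 mg.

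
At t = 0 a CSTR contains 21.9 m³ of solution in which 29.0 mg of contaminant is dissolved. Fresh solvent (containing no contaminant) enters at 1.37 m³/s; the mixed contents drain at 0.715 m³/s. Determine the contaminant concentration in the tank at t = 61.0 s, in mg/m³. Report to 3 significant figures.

Total volume: dV/dt = Q_in − Q_out = 0.65500 m³/s, so V(t) = 21.9 + 0.65500 t and V(61.0) = 61.855 m³.
No contaminant enters, so dm/dt = −Q_out · (m/V).
Separate: dm/m = −Q_out dt/V(t) ⇒ ln(m/m₀) = −(Q_out/(Q_in−Q_out)) ln(V/V₀).
m = m₀ (V₀/V)^(Q_out/(Q_in−Q_out)) = 29.0 × (21.9/61.855)^(1.0916) = 9.3360 mg.
C = m/V = 9.3360/61.855 = 0.15093 mg/m³.

0.151 mg/m³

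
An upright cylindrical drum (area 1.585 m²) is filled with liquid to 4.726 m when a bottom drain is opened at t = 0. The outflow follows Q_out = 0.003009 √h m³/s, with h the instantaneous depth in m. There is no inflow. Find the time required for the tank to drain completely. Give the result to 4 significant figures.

2290 s

With no inflow, A dh/dt = −0.003009 √h.
Separate and integrate: 2(√h − √h₀) = −(0.003009/A) t.
Tank is empty when √h = 0: t_empty = 2A√h₀/0.003009.
t_empty = 2·1.585·√4.726/0.003009 = 3.17000·2.17394/0.003009 = 2290.26 s.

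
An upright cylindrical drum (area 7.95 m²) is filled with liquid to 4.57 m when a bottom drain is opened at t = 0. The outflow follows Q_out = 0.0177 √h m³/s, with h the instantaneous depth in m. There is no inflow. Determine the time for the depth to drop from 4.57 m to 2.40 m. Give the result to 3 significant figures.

A dh/dt = −Q_out = −0.0177 √h.
Separate and integrate: 2(√h − √h₀) = −(0.0177/A) t.
t = 2A(√h₀ − √h)/0.0177 = 2·7.95·(√4.57 − √2.40)/0.0177
  = 15.900 × (2.1378 − 1.5492) / 0.0177 = 528.71 s.

529 s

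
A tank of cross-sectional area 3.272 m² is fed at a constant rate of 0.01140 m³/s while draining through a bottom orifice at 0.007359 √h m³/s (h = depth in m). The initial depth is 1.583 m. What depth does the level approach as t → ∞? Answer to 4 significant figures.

2.400 m

Unsteady balance on liquid volume: A dh/dt = Q_in − 0.007359 √h. At steady state dh/dt = 0:
Q_in = 0.007359 √h_ss ⇒ √h_ss = 0.01140/0.007359 = 1.54912.
h_ss = 1.54912² = 2.39978 m. (Since h₀ = 1.583 m < h_ss, the level will rise toward this value.)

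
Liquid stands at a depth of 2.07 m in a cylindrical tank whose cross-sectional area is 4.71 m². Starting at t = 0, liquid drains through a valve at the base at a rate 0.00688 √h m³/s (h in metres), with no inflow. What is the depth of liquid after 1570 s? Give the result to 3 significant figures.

With no inflow, A dh/dt = −0.00688 √h.
Separate and integrate: 2(√h − √h₀) = −(0.00688/A) t.
√h = √2.07 − 0.00688·1570/(2·4.71) = 1.4387 − 1.1467 = 0.29208.
h = 0.29208² = 0.085312 m.

0.0853 m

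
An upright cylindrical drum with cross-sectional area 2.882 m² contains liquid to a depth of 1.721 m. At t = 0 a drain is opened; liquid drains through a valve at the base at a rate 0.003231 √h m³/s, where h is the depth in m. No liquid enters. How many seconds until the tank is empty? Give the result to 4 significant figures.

Unsteady balance on liquid volume: A dh/dt = −0.003231 √h.
This is separable: 2 d(√h)/dt = −0.003231/A, so √h = √h₀ − (0.003231/(2A)) t.
Tank is empty when √h = 0: t_empty = 2A√h₀/0.003231.
t_empty = 2·2.882·√1.721/0.003231 = 5.76400·1.31187/0.003231 = 2340.33 s.

2340 s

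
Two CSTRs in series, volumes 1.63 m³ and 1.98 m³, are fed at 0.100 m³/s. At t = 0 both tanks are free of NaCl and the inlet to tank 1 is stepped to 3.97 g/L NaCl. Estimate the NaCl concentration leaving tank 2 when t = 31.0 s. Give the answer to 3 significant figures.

Time constants: τᵢ = Vᵢ/Q for each well-mixed tank.
τ₁ = 1.63/0.100 = 16.300 s; τ₂ = 1.98/0.100 = 19.800 s.
Tank 1: C₁ = C_in(1 − e^(−t/τ₁)). Tank 2 (τ₁ ≠ τ₂): C₂ = C_in[1 − (τ₁ e^(−t/τ₁) − τ₂ e^(−t/τ₂))/(τ₁ − τ₂)].
At t = 31.0: e^(−t/τ₁) = 0.14929, e^(−t/τ₂) = 0.20895.
C₂ = 3.97·[1 − (16.300·0.14929 − 19.800·0.20895)/(-3.5000)] = 3.97·0.51322 = 2.0375 g/L.

2.04 g/L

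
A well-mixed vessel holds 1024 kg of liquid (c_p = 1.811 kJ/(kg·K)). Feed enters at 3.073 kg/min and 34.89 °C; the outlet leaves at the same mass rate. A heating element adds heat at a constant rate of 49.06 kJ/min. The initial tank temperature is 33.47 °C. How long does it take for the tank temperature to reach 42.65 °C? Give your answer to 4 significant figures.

757.0 min

Heat balance on the well-mixed liquid: M c_p dT/dt = ṁ c_p (T_in − T) + 49.06.
τ = M/ṁ = 333.225 min; T_ss = T_in + Q̇/(ṁ c_p) = 43.7055 °C.
T(t) = T_ss + (T₀ − T_ss) e^(−t/τ). Set T = 42.65:
e^(−t/τ) = (42.65 − 43.7055)/(33.47 − 43.7055) = 0.103121
t = −333.225 · ln(0.103121) = 757.038 min.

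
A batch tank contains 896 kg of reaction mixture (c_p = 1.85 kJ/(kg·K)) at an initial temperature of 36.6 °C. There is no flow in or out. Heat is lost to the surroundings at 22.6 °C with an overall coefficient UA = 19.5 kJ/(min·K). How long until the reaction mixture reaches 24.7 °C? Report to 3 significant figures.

M c_p dT/dt = −UA(T − T_amb).
τ = M c_p/UA = 85.005 min; T_ss = T_amb = 22.600 °C.
T(t) = T_ss + (T₀ − T_ss)e^(−t/τ); set T = 24.7:
t = −τ ln[(T − T_ss)/(T₀ − T_ss)] = −85.005 · ln(0.15000) = 161.26 min.

161 min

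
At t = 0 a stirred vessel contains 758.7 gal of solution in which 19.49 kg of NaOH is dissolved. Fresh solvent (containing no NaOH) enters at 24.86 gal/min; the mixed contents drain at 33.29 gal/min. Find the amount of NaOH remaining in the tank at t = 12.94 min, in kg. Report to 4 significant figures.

Let m(t) be the amount of NaOH. Volume: V(t) = V₀ + (Q_in − Q_out) t = 758.7 − 8.43000 t; V(12.94) = 649.616 gal.
Solute balance: dm/dt = 0 − Q_out C = −Q_out m/V(t).
Separate: dm/m = −Q_out dt/V(t) ⇒ ln(m/m₀) = −(Q_out/(Q_in−Q_out)) ln(V/V₀).
m = m₀ (V₀/V)^(Q_out/(Q_in−Q_out)) = 19.49 × (758.7/649.616)^(-3.94899) = 10.5584 kg.

10.56 kg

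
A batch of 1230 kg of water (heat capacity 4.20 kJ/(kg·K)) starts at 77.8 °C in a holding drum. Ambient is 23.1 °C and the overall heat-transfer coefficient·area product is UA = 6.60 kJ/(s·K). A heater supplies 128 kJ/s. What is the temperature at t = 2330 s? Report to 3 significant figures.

44.3 °C

Lumped-capacitance energy balance: M c_p dT/dt = UA(T_amb − T) + Q̇.
dT/dt = (T_ss − T)/τ with T_ss = T_amb + Q̇/UA = 23.1 + 128/6.60 = 42.494 °C, τ = M c_p/UA = 1230·4.20/6.60 = 782.73 s.
This is linear first-order; T(t) = T_ss + (T₀ − T_ss) e^(−t/τ).
T(2330) = 42.494 + (35.306)·0.050957 = 44.293 °C.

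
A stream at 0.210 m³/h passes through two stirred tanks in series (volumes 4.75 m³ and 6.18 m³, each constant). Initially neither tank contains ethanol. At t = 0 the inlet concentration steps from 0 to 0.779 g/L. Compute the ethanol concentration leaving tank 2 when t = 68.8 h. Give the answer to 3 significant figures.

0.578 g/L

Time constants: τᵢ = Vᵢ/Q for each well-mixed tank.
τ₁ = 4.75/0.210 = 22.619 h; τ₂ = 6.18/0.210 = 29.429 h.
Tank 1: C₁ = C_in(1 − e^(−t/τ₁)). Tank 2 (τ₁ ≠ τ₂): C₂ = C_in[1 − (τ₁ e^(−t/τ₁) − τ₂ e^(−t/τ₂))/(τ₁ − τ₂)].
At t = 68.8: e^(−t/τ₁) = 0.047754, e^(−t/τ₂) = 0.096534.
C₂ = 0.779·[1 − (22.619·0.047754 − 29.429·0.096534)/(-6.8095)] = 0.779·0.74144 = 0.57758 g/L.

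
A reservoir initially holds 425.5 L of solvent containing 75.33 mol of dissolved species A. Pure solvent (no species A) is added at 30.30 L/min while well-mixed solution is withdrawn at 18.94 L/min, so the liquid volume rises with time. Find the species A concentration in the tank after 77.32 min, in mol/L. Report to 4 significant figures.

0.008931 mol/L

Let m(t) be the amount of species A. Volume: V(t) = V₀ + (Q_in − Q_out) t = 425.5 + 11.3600 t; V(77.32) = 1303.86 L.
No species A enters, so dm/dt = −Q_out · (m/V).
dm/m = −Q_out dt/(V₀ + 11.3600 t); integrating gives ln(m/m₀) = −(Q_out/(Q_in−Q_out)) ln(V/V₀).
m = m₀ (V₀/V)^(Q_out/(Q_in−Q_out)) = 75.33 × (425.5/1303.86)^(1.66725) = 11.6448 mol.
C = m/V = 11.6448/1303.86 = 0.00893107 mol/L.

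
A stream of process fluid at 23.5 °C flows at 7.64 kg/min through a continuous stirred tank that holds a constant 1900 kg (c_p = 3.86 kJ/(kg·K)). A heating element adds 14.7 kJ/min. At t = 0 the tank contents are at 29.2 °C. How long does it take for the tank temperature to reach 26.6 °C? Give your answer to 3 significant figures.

M c_p dT/dt = ṁ c_p (T_in − T) + Q̇.
τ = M/ṁ = 248.69 min; T_ss = T_in + Q̇/(ṁ c_p) = 23.998 °C.
T(t) = T_ss + (T₀ − T_ss) e^(−t/τ). Set T = 26.6:
e^(−t/τ) = (26.6 − 23.998)/(29.2 − 23.998) = 0.50015
t = −248.69 · ln(0.50015) = 172.31 min.

172 min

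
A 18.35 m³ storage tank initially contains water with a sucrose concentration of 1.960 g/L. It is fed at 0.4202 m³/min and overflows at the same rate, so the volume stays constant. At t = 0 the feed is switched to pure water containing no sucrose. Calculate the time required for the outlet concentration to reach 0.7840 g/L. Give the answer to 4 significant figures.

40.01 min

Accumulation = in − out for the solute gives V dC/dt = Q(C_in − C), so τ = V/Q = 43.6697 min.
C(t) = C_in + (C₀ − C_in) e^(−t/τ). Set C = 0.7840 and solve for t:
e^(−t/τ) = (C − C_in)/(C₀ − C_in) = (0.7840 − 0)/(1.960 − 0) = 0.400000
t = −τ ln(…) = 43.6697 × 0.916291 = 40.0141 min.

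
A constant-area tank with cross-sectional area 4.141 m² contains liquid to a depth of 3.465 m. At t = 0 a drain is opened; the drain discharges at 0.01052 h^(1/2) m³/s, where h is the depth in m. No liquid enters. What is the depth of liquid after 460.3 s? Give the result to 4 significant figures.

1.630 m

With no inflow, A dh/dt = −0.01052 √h.
∫ h^(−1/2) dh = −(0.01052/A) ∫ dt, giving 2√h = 2√h₀ − (0.01052/A) t.
√h = √3.465 − 0.01052·460.3/(2·4.141) = 1.86145 − 0.584684 = 1.27677.
h = 1.27677² = 1.63013 m.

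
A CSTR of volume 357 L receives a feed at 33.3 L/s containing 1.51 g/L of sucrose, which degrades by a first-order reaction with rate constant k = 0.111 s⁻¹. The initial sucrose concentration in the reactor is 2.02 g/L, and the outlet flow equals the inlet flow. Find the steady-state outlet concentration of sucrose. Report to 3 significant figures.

V dC/dt = Q(C_in − C) − k V C.
At steady state: 0 = Q C_in − (Q + kV) C_ss, so C_ss = Q C_in/(Q + kV).
C_ss = 33.3·1.51/(33.3 + 0.111·357) = 50.283/72.927 = 0.68950 g/L.

0.689 g/L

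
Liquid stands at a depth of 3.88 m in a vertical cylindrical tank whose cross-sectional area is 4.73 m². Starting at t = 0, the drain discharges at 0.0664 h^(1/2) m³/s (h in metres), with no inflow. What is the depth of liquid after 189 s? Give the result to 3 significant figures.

A dh/dt = −Q_out = −0.0664 √h.
Separate and integrate: 2(√h − √h₀) = −(0.0664/A) t.
√h = √3.88 − 0.0664·189/(2·4.73) = 1.9698 − 1.3266 = 0.64318.
h = 0.64318² = 0.41367 m.

0.414 m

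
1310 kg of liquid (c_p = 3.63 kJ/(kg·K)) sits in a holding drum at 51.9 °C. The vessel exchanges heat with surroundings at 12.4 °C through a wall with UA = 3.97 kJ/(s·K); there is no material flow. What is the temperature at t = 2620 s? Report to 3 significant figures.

16.8 °C

M c_p dT/dt = −UA(T − T_amb).
dT/dt = (T_ss − T)/τ with T_ss = T_amb = 12.400 °C, τ = M c_p/UA = 1310·3.63/3.97 = 1197.8 s.
This is linear first-order; T(t) = T_ss + (T₀ − T_ss) e^(−t/τ).
T(2620) = 12.400 + (39.500)·0.11222 = 16.833 °C.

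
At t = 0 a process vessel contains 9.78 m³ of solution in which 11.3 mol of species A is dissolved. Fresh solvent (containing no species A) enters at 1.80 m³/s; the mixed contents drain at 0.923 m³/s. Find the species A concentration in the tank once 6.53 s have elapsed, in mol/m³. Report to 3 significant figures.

Let m(t) be the amount of species A. Volume: V(t) = V₀ + (Q_in − Q_out) t = 9.78 + 0.87700 t; V(6.53) = 15.507 m³.
Solute balance: dm/dt = 0 − Q_out C = −Q_out m/V(t).
Separate: dm/m = −Q_out dt/V(t) ⇒ ln(m/m₀) = −(Q_out/(Q_in−Q_out)) ln(V/V₀).
m = m₀ (V₀/V)^(Q_out/(Q_in−Q_out)) = 11.3 × (9.78/15.507)^(1.0525) = 6.9566 mol.
C = m/V = 6.9566/15.507 = 0.44861 mol/m³.

0.449 mol/m³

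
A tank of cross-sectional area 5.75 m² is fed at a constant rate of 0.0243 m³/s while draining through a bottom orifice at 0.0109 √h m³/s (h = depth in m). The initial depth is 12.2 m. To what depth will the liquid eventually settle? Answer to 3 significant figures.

4.97 m

A dh/dt = Q_in − 0.0109 √h. Steady state requires inflow = outflow:
Q_in = 0.0109 √h_ss ⇒ √h_ss = 0.0243/0.0109 = 2.2294.
h_ss = 2.2294² = 4.9700 m. (Since h₀ = 12.2 m > h_ss, the level will fall toward this value.)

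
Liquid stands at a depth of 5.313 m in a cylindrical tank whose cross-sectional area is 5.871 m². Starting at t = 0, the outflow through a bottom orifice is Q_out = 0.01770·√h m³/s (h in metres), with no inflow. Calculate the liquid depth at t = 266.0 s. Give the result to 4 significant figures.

3.625 m

A dh/dt = −Q_out = −0.01770 √h.
∫ h^(−1/2) dh = −(0.01770/A) ∫ dt, giving 2√h = 2√h₀ − (0.01770/A) t.
√h = √5.313 − 0.01770·266.0/(2·5.871) = 2.30499 − 0.400971 = 1.90402.
h = 1.90402² = 3.62531 m.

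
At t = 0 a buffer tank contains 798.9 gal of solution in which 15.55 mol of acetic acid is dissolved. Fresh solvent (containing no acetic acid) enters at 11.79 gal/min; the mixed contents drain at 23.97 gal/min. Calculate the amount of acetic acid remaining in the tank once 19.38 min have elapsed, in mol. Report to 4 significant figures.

Let m(t) be the amount of acetic acid. Volume: V(t) = V₀ + (Q_in − Q_out) t = 798.9 − 12.1800 t; V(19.38) = 562.852 gal.
No acetic acid enters, so dm/dt = −Q_out · (m/V).
Separate: dm/m = −Q_out dt/V(t) ⇒ ln(m/m₀) = −(Q_out/(Q_in−Q_out)) ln(V/V₀).
m = m₀ (V₀/V)^(Q_out/(Q_in−Q_out)) = 15.55 × (798.9/562.852)^(-1.96798) = 7.80555 mol.

7.806 mol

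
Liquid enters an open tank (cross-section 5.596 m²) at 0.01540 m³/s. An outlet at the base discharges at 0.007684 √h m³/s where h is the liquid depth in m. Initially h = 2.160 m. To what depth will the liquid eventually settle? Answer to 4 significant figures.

A dh/dt = Q_in − 0.007684 √h. Steady state requires inflow = outflow:
Q_in = 0.007684 √h_ss ⇒ √h_ss = 0.01540/0.007684 = 2.00416.
h_ss = 2.00416² = 4.01668 m. (Since h₀ = 2.160 m < h_ss, the level will rise toward this value.)

4.017 m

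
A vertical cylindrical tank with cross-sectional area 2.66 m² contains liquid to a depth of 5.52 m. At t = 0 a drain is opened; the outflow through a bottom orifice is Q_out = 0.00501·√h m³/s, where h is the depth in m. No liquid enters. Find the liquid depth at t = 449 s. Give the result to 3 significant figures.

3.71 m

Mass balance (ρ constant): A dh/dt = −0.00501 √h.
Separate and integrate: 2(√h − √h₀) = −(0.00501/A) t.
√h = √5.52 − 0.00501·449/(2·2.66) = 2.3495 − 0.42284 = 1.9266.
h = 1.9266² = 3.7119 m.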